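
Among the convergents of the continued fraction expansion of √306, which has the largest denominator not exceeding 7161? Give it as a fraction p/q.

84473/4829

√306 = [17; 2, 34, …] (period length 2).
Convergents:
  p_0/q_0 = 17/1
  p_1/q_1 = 35/2
  p_2/q_2 = 1207/69
  p_3/q_3 = 2449/140
  p_4/q_4 = 84473/4829
  p_5/q_5 = 171395/9798
q_4 = 4829 ≤ 7161 < 9798 = q_5, so the answer is 84473/4829.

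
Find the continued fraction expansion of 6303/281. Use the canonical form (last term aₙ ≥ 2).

6303 = 22·281 + 121
281 = 2·121 + 39
121 = 3·39 + 4
39 = 9·4 + 3
4 = 1·3 + 1
3 = 3·1 + 0  (stop)
So 6303/281 = [22; 2, 3, 9, 1, 3].

[22; 2, 3, 9, 1, 3]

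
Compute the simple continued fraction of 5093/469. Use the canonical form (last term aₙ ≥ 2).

[10; 1, 6, 9, 2, 3]

5093 = 10·469 + 403
469 = 1·403 + 66
403 = 6·66 + 7
66 = 9·7 + 3
7 = 2·3 + 1
3 = 3·1 + 0  (stop)
So 5093/469 = [10; 1, 6, 9, 2, 3].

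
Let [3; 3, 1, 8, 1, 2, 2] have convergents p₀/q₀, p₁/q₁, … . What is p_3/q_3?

Using pₖ = aₖpₖ₋₁ + pₖ₋₂, qₖ = aₖqₖ₋₁ + qₖ₋₂ (with p₋₁=1, p₋₂=0, q₋₁=0, q₋₂=1):
  k=0: a=3, p=3, q=1
  k=1: a=3, p=10, q=3
  k=2: a=1, p=13, q=4
  k=3: a=8, p=114, q=35

114/35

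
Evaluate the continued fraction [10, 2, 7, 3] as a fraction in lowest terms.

492/47

Fold from the inside: start with 3/1.
  7 + 1/3 = 22/3
  2 + 3/22 = 47/22
  10 + 22/47 = 492/47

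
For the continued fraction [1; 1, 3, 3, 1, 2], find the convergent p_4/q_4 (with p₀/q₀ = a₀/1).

30/17

Using pₖ = aₖpₖ₋₁ + pₖ₋₂, qₖ = aₖqₖ₋₁ + qₖ₋₂ (with p₋₁=1, p₋₂=0, q₋₁=0, q₋₂=1):
  k=0: a=1, p=1, q=1
  k=1: a=1, p=2, q=1
  k=2: a=3, p=7, q=4
  k=3: a=3, p=23, q=13
  k=4: a=1, p=30, q=17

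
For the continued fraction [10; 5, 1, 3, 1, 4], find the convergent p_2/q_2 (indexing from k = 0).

61/6

Using pₖ = aₖpₖ₋₁ + pₖ₋₂, qₖ = aₖqₖ₋₁ + qₖ₋₂ (with p₋₁=1, p₋₂=0, q₋₁=0, q₋₂=1):
  k=0: a=10, p=10, q=1
  k=1: a=5, p=51, q=5
  k=2: a=1, p=61, q=6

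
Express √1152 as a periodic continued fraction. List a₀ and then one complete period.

[33; 1, 15, 1, 66]

a₀ = ⌊√1152⌋ = 33.
With m₀=0, d₀=1 and mₖ₊₁ = dₖaₖ − mₖ, dₖ₊₁ = (n − mₖ₊₁²)/dₖ, aₖ₊₁ = ⌊(a₀+mₖ₊₁)/dₖ₊₁⌋:
  k=1: m=33, d=63, a=1
  k=2: m=30, d=4, a=15
  k=3: m=30, d=63, a=1
  k=4: m=33, d=1, a=66
d=1 and a=2a₀=66 at k=4, so the next step gives (m, d) = (33, 63) again — its k=1 value — and the period has length 4.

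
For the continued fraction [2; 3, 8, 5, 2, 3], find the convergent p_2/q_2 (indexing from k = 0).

Using pₖ = aₖpₖ₋₁ + pₖ₋₂, qₖ = aₖqₖ₋₁ + qₖ₋₂ (with p₋₁=1, p₋₂=0, q₋₁=0, q₋₂=1):
  k=0: a=2, p=2, q=1
  k=1: a=3, p=7, q=3
  k=2: a=8, p=58, q=25

58/25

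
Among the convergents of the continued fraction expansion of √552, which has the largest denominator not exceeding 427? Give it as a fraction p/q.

4417/188

√552 = [23; 2, 46, …] (period length 2).
Convergents:
  p_0/q_0 = 23/1
  p_1/q_1 = 47/2
  p_2/q_2 = 2185/93
  p_3/q_3 = 4417/188
  p_4/q_4 = 205367/8741
q_3 = 188 ≤ 427 < 8741 = q_4, so the answer is 4417/188.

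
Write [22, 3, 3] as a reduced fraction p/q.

223/10

Using pₖ = aₖpₖ₋₁ + pₖ₋₂ and qₖ = aₖqₖ₋₁ + qₖ₋₂:
  k=0: a=22, p=22, q=1
  k=1: a=3, p=67, q=3
  k=2: a=3, p=223, q=10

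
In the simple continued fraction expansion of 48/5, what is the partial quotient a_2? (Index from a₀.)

48 = 9·5 + 3   →  a_0 = 9
5 = 1·3 + 2   →  a_1 = 1
3 = 1·2 + 1   →  a_2 = 1

1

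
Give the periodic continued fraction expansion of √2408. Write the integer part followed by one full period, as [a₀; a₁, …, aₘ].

a₀ = ⌊√2408⌋ = 49.
With m₀=0, d₀=1 and mₖ₊₁ = dₖaₖ − mₖ, dₖ₊₁ = (n − mₖ₊₁²)/dₖ, aₖ₊₁ = ⌊(a₀+mₖ₊₁)/dₖ₊₁⌋:
  k=1: m=49, d=7, a=14
  k=2: m=49, d=1, a=98
d=1 and a=2a₀=98 at k=2, so the next step gives (m, d) = (49, 7) again — its k=1 value — and the period has length 2.

[49; 14, 98]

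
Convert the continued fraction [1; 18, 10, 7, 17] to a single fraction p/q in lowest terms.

23243/22026

Fold from the inside: start with 17/1.
  7 + 1/17 = 120/17
  10 + 17/120 = 1217/120
  18 + 120/1217 = 22026/1217
  1 + 1217/22026 = 23243/22026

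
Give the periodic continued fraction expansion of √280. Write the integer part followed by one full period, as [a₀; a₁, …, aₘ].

[16; 1, 2, 1, 2, 1, 32]

a₀ = ⌊√280⌋ = 16.
With m₀=0, d₀=1 and mₖ₊₁ = dₖaₖ − mₖ, dₖ₊₁ = (n − mₖ₊₁²)/dₖ, aₖ₊₁ = ⌊(a₀+mₖ₊₁)/dₖ₊₁⌋:
  k=1: m=16, d=24, a=1
  k=2: m=8, d=9, a=2
  k=3: m=10, d=20, a=1
  k=4: m=10, d=9, a=2
  k=5: m=8, d=24, a=1
  k=6: m=16, d=1, a=32
d=1 and a=2a₀=32 at k=6, so the next step gives (m, d) = (16, 24) again — its k=1 value — and the period has length 6.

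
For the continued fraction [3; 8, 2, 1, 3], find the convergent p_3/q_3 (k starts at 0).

78/25

Using pₖ = aₖpₖ₋₁ + pₖ₋₂, qₖ = aₖqₖ₋₁ + qₖ₋₂ (with p₋₁=1, p₋₂=0, q₋₁=0, q₋₂=1):
  k=0: a=3, p=3, q=1
  k=1: a=8, p=25, q=8
  k=2: a=2, p=53, q=17
  k=3: a=1, p=78, q=25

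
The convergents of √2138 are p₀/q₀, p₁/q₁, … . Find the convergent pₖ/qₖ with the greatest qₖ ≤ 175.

5040/109

√2138 = [46; 4, 5, 5, 4, 92, …] (period length 5).
Convergents:
  p_0/q_0 = 46/1
  p_1/q_1 = 185/4
  p_2/q_2 = 971/21
  p_3/q_3 = 5040/109
  p_4/q_4 = 21131/457
q_3 = 109 ≤ 175 < 457 = q_4, so the answer is 5040/109.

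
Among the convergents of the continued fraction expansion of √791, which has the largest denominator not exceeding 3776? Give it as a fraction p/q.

√791 = [28; 8, 56, …] (period length 2).
Convergents:
  p_0/q_0 = 28/1
  p_1/q_1 = 225/8
  p_2/q_2 = 12628/449
  p_3/q_3 = 101249/3600
  p_4/q_4 = 5682572/202049
q_3 = 3600 ≤ 3776 < 202049 = q_4, so the answer is 101249/3600.

101249/3600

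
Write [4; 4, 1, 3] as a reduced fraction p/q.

80/19

Using pₖ = aₖpₖ₋₁ + pₖ₋₂ and qₖ = aₖqₖ₋₁ + qₖ₋₂:
  k=0: a=4, p=4, q=1
  k=1: a=4, p=17, q=4
  k=2: a=1, p=21, q=5
  k=3: a=3, p=80, q=19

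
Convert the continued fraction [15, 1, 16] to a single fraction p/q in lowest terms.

Fold from the inside: start with 16/1.
  1 + 1/16 = 17/16
  15 + 16/17 = 271/17

271/17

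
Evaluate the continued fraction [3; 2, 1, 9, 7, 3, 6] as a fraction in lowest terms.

13673/4088

Using pₖ = aₖpₖ₋₁ + pₖ₋₂ and qₖ = aₖqₖ₋₁ + qₖ₋₂:
  k=0: a=3, p=3, q=1
  k=1: a=2, p=7, q=2
  k=2: a=1, p=10, q=3
  k=3: a=9, p=97, q=29
  k=4: a=7, p=689, q=206
  k=5: a=3, p=2164, q=647
  k=6: a=6, p=13673, q=4088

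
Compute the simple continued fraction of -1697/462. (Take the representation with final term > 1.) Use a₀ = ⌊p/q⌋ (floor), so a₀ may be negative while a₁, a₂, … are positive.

[-4; 3, 16, 1, 3, 2]

-1697 = -4*462 + 151
462 = 3*151 + 9
151 = 16*9 + 7
9 = 1*7 + 2
7 = 3*2 + 1
2 = 2*1 + 0  (stop)
So -1697/462 = [-4; 3, 16, 1, 3, 2].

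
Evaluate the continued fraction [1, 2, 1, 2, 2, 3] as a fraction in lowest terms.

89/65

Fold from the inside: start with 3/1.
  2 + 1/3 = 7/3
  2 + 3/7 = 17/7
  1 + 7/17 = 24/17
  2 + 17/24 = 65/24
  1 + 24/65 = 89/65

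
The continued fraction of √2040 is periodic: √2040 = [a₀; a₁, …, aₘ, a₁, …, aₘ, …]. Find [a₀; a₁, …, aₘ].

[45; 6, 90]

a₀ = ⌊√2040⌋ = 45.
With m₀=0, d₀=1 and mₖ₊₁ = dₖaₖ − mₖ, dₖ₊₁ = (n − mₖ₊₁²)/dₖ, aₖ₊₁ = ⌊(a₀+mₖ₊₁)/dₖ₊₁⌋:
  k=1: m=45, d=15, a=6
  k=2: m=45, d=1, a=90
d=1 and a=2a₀=90 at k=2, so the next step gives (m, d) = (45, 15) again — its k=1 value — and the period has length 2.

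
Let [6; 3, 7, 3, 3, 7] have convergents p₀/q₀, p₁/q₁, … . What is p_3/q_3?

Using pₖ = aₖpₖ₋₁ + pₖ₋₂, qₖ = aₖqₖ₋₁ + qₖ₋₂ (with p₋₁=1, p₋₂=0, q₋₁=0, q₋₂=1):
  k=0: a=6, p=6, q=1
  k=1: a=3, p=19, q=3
  k=2: a=7, p=139, q=22
  k=3: a=3, p=436, q=69

436/69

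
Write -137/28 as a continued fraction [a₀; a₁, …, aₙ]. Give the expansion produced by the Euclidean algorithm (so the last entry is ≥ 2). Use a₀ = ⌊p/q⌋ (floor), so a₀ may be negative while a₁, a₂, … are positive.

[-5; 9, 3]

-137 = -5·28 + 3
28 = 9·3 + 1
3 = 3·1 + 0  (stop)
So -137/28 = [-5; 9, 3].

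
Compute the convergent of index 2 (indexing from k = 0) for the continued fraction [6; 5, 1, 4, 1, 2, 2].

Using pₖ = aₖpₖ₋₁ + pₖ₋₂, qₖ = aₖqₖ₋₁ + qₖ₋₂ (with p₋₁=1, p₋₂=0, q₋₁=0, q₋₂=1):
  k=0: a=6, p=6, q=1
  k=1: a=5, p=31, q=5
  k=2: a=1, p=37, q=6

37/6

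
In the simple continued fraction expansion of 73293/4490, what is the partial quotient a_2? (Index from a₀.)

11

73293 = 16·4490 + 1453   →  a_0 = 16
4490 = 3·1453 + 131   →  a_1 = 3
1453 = 11·131 + 12   →  a_2 = 11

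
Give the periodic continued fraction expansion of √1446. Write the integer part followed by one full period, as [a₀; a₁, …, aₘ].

a₀ = ⌊√1446⌋ = 38.
With m₀=0, d₀=1 and mₖ₊₁ = dₖaₖ − mₖ, dₖ₊₁ = (n − mₖ₊₁²)/dₖ, aₖ₊₁ = ⌊(a₀+mₖ₊₁)/dₖ₊₁⌋:
  k=1: m=38, d=2, a=38
  k=2: m=38, d=1, a=76
d=1 and a=2a₀=76 at k=2, so the next step gives (m, d) = (38, 2) again — its k=1 value — and the period has length 2.

[38; 38, 76]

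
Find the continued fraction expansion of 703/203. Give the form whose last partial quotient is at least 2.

[3; 2, 6, 3, 1, 3]

703 = 3×203 + 94
203 = 2×94 + 15
94 = 6×15 + 4
15 = 3×4 + 3
4 = 1×3 + 1
3 = 3×1 + 0  (stop)
So 703/203 = [3; 2, 6, 3, 1, 3].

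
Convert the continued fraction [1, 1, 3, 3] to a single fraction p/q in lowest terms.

Fold from the inside: start with 3/1.
  3 + 1/3 = 10/3
  1 + 3/10 = 13/10
  1 + 10/13 = 23/13

23/13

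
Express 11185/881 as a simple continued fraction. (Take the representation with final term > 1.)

[12; 1, 2, 3, 2, 12, 3]

11185 = 12×881 + 613
881 = 1×613 + 268
613 = 2×268 + 77
268 = 3×77 + 37
77 = 2×37 + 3
37 = 12×3 + 1
3 = 3×1 + 0  (stop)
So 11185/881 = [12; 1, 2, 3, 2, 12, 3].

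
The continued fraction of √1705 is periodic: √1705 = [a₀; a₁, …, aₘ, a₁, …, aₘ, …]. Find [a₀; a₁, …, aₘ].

a₀ = ⌊√1705⌋ = 41.

[41; 3, 2, 3, 82]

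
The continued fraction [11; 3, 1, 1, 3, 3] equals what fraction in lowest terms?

925/82

Fold from the inside: start with 3/1.
  3 + 1/3 = 10/3
  1 + 3/10 = 13/10
  1 + 10/13 = 23/13
  3 + 13/23 = 82/23
  11 + 23/82 = 925/82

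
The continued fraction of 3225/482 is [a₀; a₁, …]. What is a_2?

3225 = 6·482 + 333   →  a_0 = 6
482 = 1·333 + 149   →  a_1 = 1
333 = 2·149 + 35   →  a_2 = 2

2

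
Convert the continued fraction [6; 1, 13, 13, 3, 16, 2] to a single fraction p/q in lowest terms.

Fold from the inside: start with 2/1.
  16 + 1/2 = 33/2
  3 + 2/33 = 101/33
  13 + 33/101 = 1346/101
  13 + 101/1346 = 17599/1346
  1 + 1346/17599 = 18945/17599
  6 + 17599/18945 = 131269/18945

131269/18945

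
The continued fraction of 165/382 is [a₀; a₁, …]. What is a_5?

3

165 = 0·382 + 165   →  a_0 = 0
382 = 2·165 + 52   →  a_1 = 2
165 = 3·52 + 9   →  a_2 = 3
52 = 5·9 + 7   →  a_3 = 5
9 = 1·7 + 2   →  a_4 = 1
7 = 3·2 + 1   →  a_5 = 3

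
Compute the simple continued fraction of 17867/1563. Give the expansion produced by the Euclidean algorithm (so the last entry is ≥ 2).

[11; 2, 3, 7, 2, 2, 2, 2]

17867 = 11×1563 + 674
1563 = 2×674 + 215
674 = 3×215 + 29
215 = 7×29 + 12
29 = 2×12 + 5
12 = 2×5 + 2
5 = 2×2 + 1
2 = 2×1 + 0  (stop)
So 17867/1563 = [11; 2, 3, 7, 2, 2, 2, 2].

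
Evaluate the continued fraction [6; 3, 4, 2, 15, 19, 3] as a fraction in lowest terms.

164515/26071

Fold from the inside: start with 3/1.
  19 + 1/3 = 58/3
  15 + 3/58 = 873/58
  2 + 58/873 = 1804/873
  4 + 873/1804 = 8089/1804
  3 + 1804/8089 = 26071/8089
  6 + 8089/26071 = 164515/26071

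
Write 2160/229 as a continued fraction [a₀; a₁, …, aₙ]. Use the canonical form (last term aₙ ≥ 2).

2160 = 9·229 + 99
229 = 2·99 + 31
99 = 3·31 + 6
31 = 5·6 + 1
6 = 6·1 + 0  (stop)
So 2160/229 = [9; 2, 3, 5, 6].

[9; 2, 3, 5, 6]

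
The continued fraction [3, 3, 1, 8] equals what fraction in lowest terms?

114/35

Using pₖ = aₖpₖ₋₁ + pₖ₋₂ and qₖ = aₖqₖ₋₁ + qₖ₋₂:
  k=0: a=3, p=3, q=1
  k=1: a=3, p=10, q=3
  k=2: a=1, p=13, q=4
  k=3: a=8, p=114, q=35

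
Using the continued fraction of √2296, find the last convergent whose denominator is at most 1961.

55152/1151

√2296 = [47; 1, 10, 1, 94, …] (period length 4).
Convergents:
  p_0/q_0 = 47/1
  p_1/q_1 = 48/1
  p_2/q_2 = 527/11
  p_3/q_3 = 575/12
  p_4/q_4 = 54577/1139
  p_5/q_5 = 55152/1151
  p_6/q_6 = 606097/12649
q_5 = 1151 ≤ 1961 < 12649 = q_6, so the answer is 55152/1151.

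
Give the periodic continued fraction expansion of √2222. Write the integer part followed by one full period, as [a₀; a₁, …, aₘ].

a₀ = ⌊√2222⌋ = 47.
With m₀=0, d₀=1 and mₖ₊₁ = dₖaₖ − mₖ, dₖ₊₁ = (n − mₖ₊₁²)/dₖ, aₖ₊₁ = ⌊(a₀+mₖ₊₁)/dₖ₊₁⌋:
  k=1: m=47, d=13, a=7
  k=2: m=44, d=22, a=4
  k=3: m=44, d=13, a=7
  k=4: m=47, d=1, a=94
d=1 and a=2a₀=94 at k=4, so the next step gives (m, d) = (47, 13) again — its k=1 value — and the period has length 4.

[47; 7, 4, 7, 94]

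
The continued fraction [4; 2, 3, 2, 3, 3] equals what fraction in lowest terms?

803/181

Fold from the inside: start with 3/1.
  3 + 1/3 = 10/3
  2 + 3/10 = 23/10
  3 + 10/23 = 79/23
  2 + 23/79 = 181/79
  4 + 79/181 = 803/181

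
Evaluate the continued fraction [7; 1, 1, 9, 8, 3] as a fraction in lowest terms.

3620/481

Using pₖ = aₖpₖ₋₁ + pₖ₋₂ and qₖ = aₖqₖ₋₁ + qₖ₋₂:
  k=0: a=7, p=7, q=1
  k=1: a=1, p=8, q=1
  k=2: a=1, p=15, q=2
  k=3: a=9, p=143, q=19
  k=4: a=8, p=1159, q=154
  k=5: a=3, p=3620, q=481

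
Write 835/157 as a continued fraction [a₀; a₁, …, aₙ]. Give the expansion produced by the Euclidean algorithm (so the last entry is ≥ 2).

835 = 5×157 + 50
157 = 3×50 + 7
50 = 7×7 + 1
7 = 7×1 + 0  (stop)
So 835/157 = [5; 3, 7, 7].

[5; 3, 7, 7]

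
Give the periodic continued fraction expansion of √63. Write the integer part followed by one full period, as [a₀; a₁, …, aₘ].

[7; 1, 14]

a₀ = ⌊√63⌋ = 7.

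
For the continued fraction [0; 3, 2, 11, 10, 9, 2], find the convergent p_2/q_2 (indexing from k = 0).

2/7

Using pₖ = aₖpₖ₋₁ + pₖ₋₂, qₖ = aₖqₖ₋₁ + qₖ₋₂ (with p₋₁=1, p₋₂=0, q₋₁=0, q₋₂=1):
  k=0: a=0, p=0, q=1
  k=1: a=3, p=1, q=3
  k=2: a=2, p=2, q=7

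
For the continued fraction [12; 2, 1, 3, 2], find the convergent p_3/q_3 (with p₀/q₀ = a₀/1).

Using pₖ = aₖpₖ₋₁ + pₖ₋₂, qₖ = aₖqₖ₋₁ + qₖ₋₂ (with p₋₁=1, p₋₂=0, q₋₁=0, q₋₂=1):
  k=0: a=12, p=12, q=1
  k=1: a=2, p=25, q=2
  k=2: a=1, p=37, q=3
  k=3: a=3, p=136, q=11

136/11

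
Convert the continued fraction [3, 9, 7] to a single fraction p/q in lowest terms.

199/64

Fold from the inside: start with 7/1.
  9 + 1/7 = 64/7
  3 + 7/64 = 199/64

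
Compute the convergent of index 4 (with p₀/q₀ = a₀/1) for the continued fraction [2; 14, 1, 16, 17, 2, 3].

8956/4333

Using pₖ = aₖpₖ₋₁ + pₖ₋₂, qₖ = aₖqₖ₋₁ + qₖ₋₂ (with p₋₁=1, p₋₂=0, q₋₁=0, q₋₂=1):
  k=0: a=2, p=2, q=1
  k=1: a=14, p=29, q=14
  k=2: a=1, p=31, q=15
  k=3: a=16, p=525, q=254
  k=4: a=17, p=8956, q=4333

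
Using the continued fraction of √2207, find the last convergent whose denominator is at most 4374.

205297/4370

√2207 = [46; 1, 45, 1, 92, …] (period length 4).
Convergents:
  p_0/q_0 = 46/1
  p_1/q_1 = 47/1
  p_2/q_2 = 2161/46
  p_3/q_3 = 2208/47
  p_4/q_4 = 205297/4370
  p_5/q_5 = 207505/4417
q_4 = 4370 ≤ 4374 < 4417 = q_5, so the answer is 205297/4370.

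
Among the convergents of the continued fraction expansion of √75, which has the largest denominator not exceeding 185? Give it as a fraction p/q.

√75 = [8; 1, 1, 1, 16, …] (period length 4).
Convergents:
  p_0/q_0 = 8/1
  p_1/q_1 = 9/1
  p_2/q_2 = 17/2
  p_3/q_3 = 26/3
  p_4/q_4 = 433/50
  p_5/q_5 = 459/53
  p_6/q_6 = 892/103
  p_7/q_7 = 1351/156
  p_8/q_8 = 22508/2599
q_7 = 156 ≤ 185 < 2599 = q_8, so the answer is 1351/156.

1351/156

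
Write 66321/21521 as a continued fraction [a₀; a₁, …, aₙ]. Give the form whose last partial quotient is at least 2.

66321 = 3×21521 + 1758
21521 = 12×1758 + 425
1758 = 4×425 + 58
425 = 7×58 + 19
58 = 3×19 + 1
19 = 19×1 + 0  (stop)
So 66321/21521 = [3; 12, 4, 7, 3, 19].

[3; 12, 4, 7, 3, 19]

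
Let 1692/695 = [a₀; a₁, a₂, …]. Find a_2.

1692 = 2·695 + 302   →  a_0 = 2
695 = 2·302 + 91   →  a_1 = 2
302 = 3·91 + 29   →  a_2 = 3

3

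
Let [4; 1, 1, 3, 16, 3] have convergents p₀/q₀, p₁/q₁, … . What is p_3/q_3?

32/7

Using pₖ = aₖpₖ₋₁ + pₖ₋₂, qₖ = aₖqₖ₋₁ + qₖ₋₂ (with p₋₁=1, p₋₂=0, q₋₁=0, q₋₂=1):
  k=0: a=4, p=4, q=1
  k=1: a=1, p=5, q=1
  k=2: a=1, p=9, q=2
  k=3: a=3, p=32, q=7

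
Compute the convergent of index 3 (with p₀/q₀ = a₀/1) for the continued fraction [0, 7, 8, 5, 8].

41/292

Using pₖ = aₖpₖ₋₁ + pₖ₋₂, qₖ = aₖqₖ₋₁ + qₖ₋₂ (with p₋₁=1, p₋₂=0, q₋₁=0, q₋₂=1):
  k=0: a=0, p=0, q=1
  k=1: a=7, p=1, q=7
  k=2: a=8, p=8, q=57
  k=3: a=5, p=41, q=292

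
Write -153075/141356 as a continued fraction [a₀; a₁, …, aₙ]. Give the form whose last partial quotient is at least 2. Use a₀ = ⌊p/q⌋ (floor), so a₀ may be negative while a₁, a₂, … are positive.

[-2; 1, 11, 16, 10, 3, 1, 17]

-153075 = -2·141356 + 129637
141356 = 1·129637 + 11719
129637 = 11·11719 + 728
11719 = 16·728 + 71
728 = 10·71 + 18
71 = 3·18 + 17
18 = 1·17 + 1
17 = 17·1 + 0  (stop)
So -153075/141356 = [-2; 1, 11, 16, 10, 3, 1, 17].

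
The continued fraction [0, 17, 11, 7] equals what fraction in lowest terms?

78/1333

Using pₖ = aₖpₖ₋₁ + pₖ₋₂ and qₖ = aₖqₖ₋₁ + qₖ₋₂:
  k=0: a=0, p=0, q=1
  k=1: a=17, p=1, q=17
  k=2: a=11, p=11, q=188
  k=3: a=7, p=78, q=1333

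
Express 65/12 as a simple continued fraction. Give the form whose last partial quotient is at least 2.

65 = 5×12 + 5
12 = 2×5 + 2
5 = 2×2 + 1
2 = 2×1 + 0  (stop)
So 65/12 = [5; 2, 2, 2].

[5; 2, 2, 2]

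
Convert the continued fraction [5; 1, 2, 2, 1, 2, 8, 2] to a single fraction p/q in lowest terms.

Using pₖ = aₖpₖ₋₁ + pₖ₋₂ and qₖ = aₖqₖ₋₁ + qₖ₋₂:
  k=0: a=5, p=5, q=1
  k=1: a=1, p=6, q=1
  k=2: a=2, p=17, q=3
  k=3: a=2, p=40, q=7
  k=4: a=1, p=57, q=10
  k=5: a=2, p=154, q=27
  k=6: a=8, p=1289, q=226
  k=7: a=2, p=2732, q=479

2732/479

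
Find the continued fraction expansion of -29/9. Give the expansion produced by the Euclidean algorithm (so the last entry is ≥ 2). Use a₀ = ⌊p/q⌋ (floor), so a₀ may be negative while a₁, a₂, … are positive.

[-4; 1, 3, 2]

-29 = -4*9 + 7
9 = 1*7 + 2
7 = 3*2 + 1
2 = 2*1 + 0  (stop)
So -29/9 = [-4; 1, 3, 2].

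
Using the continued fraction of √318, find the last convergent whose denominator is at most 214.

√318 = [17; 1, 4, 1, 34, …] (period length 4).
Convergents:
  p_0/q_0 = 17/1
  p_1/q_1 = 18/1
  p_2/q_2 = 89/5
  p_3/q_3 = 107/6
  p_4/q_4 = 3727/209
  p_5/q_5 = 3834/215
q_4 = 209 ≤ 214 < 215 = q_5, so the answer is 3727/209.

3727/209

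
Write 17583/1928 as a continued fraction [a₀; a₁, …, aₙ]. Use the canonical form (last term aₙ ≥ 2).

[9; 8, 2, 1, 7, 1, 8]

17583 = 9×1928 + 231
1928 = 8×231 + 80
231 = 2×80 + 71
80 = 1×71 + 9
71 = 7×9 + 8
9 = 1×8 + 1
8 = 8×1 + 0  (stop)
So 17583/1928 = [9; 8, 2, 1, 7, 1, 8].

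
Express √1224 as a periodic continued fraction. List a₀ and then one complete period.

a₀ = ⌊√1224⌋ = 34.
With m₀=0, d₀=1 and mₖ₊₁ = dₖaₖ − mₖ, dₖ₊₁ = (n − mₖ₊₁²)/dₖ, aₖ₊₁ = ⌊(a₀+mₖ₊₁)/dₖ₊₁⌋:
  k=1: m=34, d=68, a=1
  k=2: m=34, d=1, a=68
d=1 and a=2a₀=68 at k=2, so the next step gives (m, d) = (34, 68) again — its k=1 value — and the period has length 2.

[34; 1, 68]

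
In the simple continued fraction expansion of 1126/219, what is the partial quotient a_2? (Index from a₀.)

15

1126 = 5·219 + 31   →  a_0 = 5
219 = 7·31 + 2   →  a_1 = 7
31 = 15·2 + 1   →  a_2 = 15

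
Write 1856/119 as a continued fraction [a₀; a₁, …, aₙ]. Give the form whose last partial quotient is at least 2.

1856 = 15*119 + 71
119 = 1*71 + 48
71 = 1*48 + 23
48 = 2*23 + 2
23 = 11*2 + 1
2 = 2*1 + 0  (stop)
So 1856/119 = [15; 1, 1, 2, 11, 2].

[15; 1, 1, 2, 11, 2]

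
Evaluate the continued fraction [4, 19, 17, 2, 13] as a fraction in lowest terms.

36452/8995

Using pₖ = aₖpₖ₋₁ + pₖ₋₂ and qₖ = aₖqₖ₋₁ + qₖ₋₂:
  k=0: a=4, p=4, q=1
  k=1: a=19, p=77, q=19
  k=2: a=17, p=1313, q=324
  k=3: a=2, p=2703, q=667
  k=4: a=13, p=36452, q=8995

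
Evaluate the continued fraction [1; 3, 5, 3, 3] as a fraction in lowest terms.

222/169

Fold from the inside: start with 3/1.
  3 + 1/3 = 10/3
  5 + 3/10 = 53/10
  3 + 10/53 = 169/53
  1 + 53/169 = 222/169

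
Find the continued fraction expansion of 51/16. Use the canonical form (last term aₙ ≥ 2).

51 = 3·16 + 3
16 = 5·3 + 1
3 = 3·1 + 0  (stop)
So 51/16 = [3; 5, 3].

[3; 5, 3]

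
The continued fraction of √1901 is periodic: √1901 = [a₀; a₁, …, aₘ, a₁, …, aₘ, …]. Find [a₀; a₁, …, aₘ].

[43; 1, 1, 1, 1, 86]

a₀ = ⌊√1901⌋ = 43.
With m₀=0, d₀=1 and mₖ₊₁ = dₖaₖ − mₖ, dₖ₊₁ = (n − mₖ₊₁²)/dₖ, aₖ₊₁ = ⌊(a₀+mₖ₊₁)/dₖ₊₁⌋:
  k=1: m=43, d=52, a=1
  k=2: m=9, d=35, a=1
  k=3: m=26, d=35, a=1
  k=4: m=9, d=52, a=1
  k=5: m=43, d=1, a=86
d=1 and a=2a₀=86 at k=5, so the next step gives (m, d) = (43, 52) again — its k=1 value — and the period has length 5.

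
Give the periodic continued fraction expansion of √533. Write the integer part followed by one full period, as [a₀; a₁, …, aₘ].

[23; 11, 1, 1, 11, 46]

a₀ = ⌊√533⌋ = 23.
With m₀=0, d₀=1 and mₖ₊₁ = dₖaₖ − mₖ, dₖ₊₁ = (n − mₖ₊₁²)/dₖ, aₖ₊₁ = ⌊(a₀+mₖ₊₁)/dₖ₊₁⌋:
  k=1: m=23, d=4, a=11
  k=2: m=21, d=23, a=1
  k=3: m=2, d=23, a=1
  k=4: m=21, d=4, a=11
  k=5: m=23, d=1, a=46
d=1 and a=2a₀=46 at k=5, so the next step gives (m, d) = (23, 4) again — its k=1 value — and the period has length 5.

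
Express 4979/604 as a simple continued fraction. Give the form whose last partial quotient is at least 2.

[8; 4, 9, 5, 3]

4979 = 8*604 + 147
604 = 4*147 + 16
147 = 9*16 + 3
16 = 5*3 + 1
3 = 3*1 + 0  (stop)
So 4979/604 = [8; 4, 9, 5, 3].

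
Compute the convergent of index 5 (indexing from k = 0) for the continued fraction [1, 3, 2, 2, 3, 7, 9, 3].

Using pₖ = aₖpₖ₋₁ + pₖ₋₂, qₖ = aₖqₖ₋₁ + qₖ₋₂ (with p₋₁=1, p₋₂=0, q₋₁=0, q₋₂=1):
  k=0: a=1, p=1, q=1
  k=1: a=3, p=4, q=3
  k=2: a=2, p=9, q=7
  k=3: a=2, p=22, q=17
  k=4: a=3, p=75, q=58
  k=5: a=7, p=547, q=423

547/423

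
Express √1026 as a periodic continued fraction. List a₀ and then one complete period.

a₀ = ⌊√1026⌋ = 32.
With m₀=0, d₀=1 and mₖ₊₁ = dₖaₖ − mₖ, dₖ₊₁ = (n − mₖ₊₁²)/dₖ, aₖ₊₁ = ⌊(a₀+mₖ₊₁)/dₖ₊₁⌋:
  k=1: m=32, d=2, a=32
  k=2: m=32, d=1, a=64
d=1 and a=2a₀=64 at k=2, so the next step gives (m, d) = (32, 2) again — its k=1 value — and the period has length 2.

[32; 32, 64]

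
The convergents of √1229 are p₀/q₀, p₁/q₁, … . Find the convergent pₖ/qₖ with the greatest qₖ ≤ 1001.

21490/613

√1229 = [35; 17, 1, 1, 17, 70, …] (period length 5).
Convergents:
  p_0/q_0 = 35/1
  p_1/q_1 = 596/17
  p_2/q_2 = 631/18
  p_3/q_3 = 1227/35
  p_4/q_4 = 21490/613
  p_5/q_5 = 1505527/42945
q_4 = 613 ≤ 1001 < 42945 = q_5, so the answer is 21490/613.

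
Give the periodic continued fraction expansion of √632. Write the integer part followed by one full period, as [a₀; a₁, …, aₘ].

a₀ = ⌊√632⌋ = 25.
With m₀=0, d₀=1 and mₖ₊₁ = dₖaₖ − mₖ, dₖ₊₁ = (n − mₖ₊₁²)/dₖ, aₖ₊₁ = ⌊(a₀+mₖ₊₁)/dₖ₊₁⌋:
  k=1: m=25, d=7, a=7
  k=2: m=24, d=8, a=6
  k=3: m=24, d=7, a=7
  k=4: m=25, d=1, a=50
d=1 and a=2a₀=50 at k=4, so the next step gives (m, d) = (25, 7) again — its k=1 value — and the period has length 4.

[25; 7, 6, 7, 50]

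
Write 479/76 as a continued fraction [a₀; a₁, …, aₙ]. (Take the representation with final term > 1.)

479 = 6·76 + 23
76 = 3·23 + 7
23 = 3·7 + 2
7 = 3·2 + 1
2 = 2·1 + 0  (stop)
So 479/76 = [6; 3, 3, 3, 2].

[6; 3, 3, 3, 2]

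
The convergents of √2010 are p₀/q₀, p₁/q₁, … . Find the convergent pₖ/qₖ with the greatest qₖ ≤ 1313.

24165/539

√2010 = [44; 1, 4, 1, 88, …] (period length 4).
Convergents:
  p_0/q_0 = 44/1
  p_1/q_1 = 45/1
  p_2/q_2 = 224/5
  p_3/q_3 = 269/6
  p_4/q_4 = 23896/533
  p_5/q_5 = 24165/539
  p_6/q_6 = 120556/2689
q_5 = 539 ≤ 1313 < 2689 = q_6, so the answer is 24165/539.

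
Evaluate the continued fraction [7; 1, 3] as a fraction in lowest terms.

31/4

Using pₖ = aₖpₖ₋₁ + pₖ₋₂ and qₖ = aₖqₖ₋₁ + qₖ₋₂:
  k=0: a=7, p=7, q=1
  k=1: a=1, p=8, q=1
  k=2: a=3, p=31, q=4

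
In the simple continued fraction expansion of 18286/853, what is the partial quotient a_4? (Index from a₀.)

17

18286 = 21·853 + 373   →  a_0 = 21
853 = 2·373 + 107   →  a_1 = 2
373 = 3·107 + 52   →  a_2 = 3
107 = 2·52 + 3   →  a_3 = 2
52 = 17·3 + 1   →  a_4 = 17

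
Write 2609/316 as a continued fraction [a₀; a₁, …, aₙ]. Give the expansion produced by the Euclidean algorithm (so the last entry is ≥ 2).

2609 = 8×316 + 81
316 = 3×81 + 73
81 = 1×73 + 8
73 = 9×8 + 1
8 = 8×1 + 0  (stop)
So 2609/316 = [8; 3, 1, 9, 8].

[8; 3, 1, 9, 8]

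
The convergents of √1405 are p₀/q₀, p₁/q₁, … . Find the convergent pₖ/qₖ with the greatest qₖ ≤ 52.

√1405 = [37; 2, 14, 2, 74, …] (period length 4).
Convergents:
  p_0/q_0 = 37/1
  p_1/q_1 = 75/2
  p_2/q_2 = 1087/29
  p_3/q_3 = 2249/60
q_2 = 29 ≤ 52 < 60 = q_3, so the answer is 1087/29.

1087/29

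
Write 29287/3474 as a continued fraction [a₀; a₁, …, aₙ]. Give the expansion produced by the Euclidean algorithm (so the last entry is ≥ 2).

29287 = 8*3474 + 1495
3474 = 2*1495 + 484
1495 = 3*484 + 43
484 = 11*43 + 11
43 = 3*11 + 10
11 = 1*10 + 1
10 = 10*1 + 0  (stop)
So 29287/3474 = [8; 2, 3, 11, 3, 1, 10].

[8; 2, 3, 11, 3, 1, 10]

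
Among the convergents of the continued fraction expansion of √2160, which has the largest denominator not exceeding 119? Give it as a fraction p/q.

4787/103

√2160 = [46; 2, 9, 1, 4, 1, 9, 2, 92, …] (period length 8).
Convergents:
  p_0/q_0 = 46/1
  p_1/q_1 = 93/2
  p_2/q_2 = 883/19
  p_3/q_3 = 976/21
  p_4/q_4 = 4787/103
  p_5/q_5 = 5763/124
q_4 = 103 ≤ 119 < 124 = q_5, so the answer is 4787/103.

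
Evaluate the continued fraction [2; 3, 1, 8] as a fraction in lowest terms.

79/35

Using pₖ = aₖpₖ₋₁ + pₖ₋₂ and qₖ = aₖqₖ₋₁ + qₖ₋₂:
  k=0: a=2, p=2, q=1
  k=1: a=3, p=7, q=3
  k=2: a=1, p=9, q=4
  k=3: a=8, p=79, q=35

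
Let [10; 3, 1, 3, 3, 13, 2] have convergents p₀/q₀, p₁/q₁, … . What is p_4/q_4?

Using pₖ = aₖpₖ₋₁ + pₖ₋₂, qₖ = aₖqₖ₋₁ + qₖ₋₂ (with p₋₁=1, p₋₂=0, q₋₁=0, q₋₂=1):
  k=0: a=10, p=10, q=1
  k=1: a=3, p=31, q=3
  k=2: a=1, p=41, q=4
  k=3: a=3, p=154, q=15
  k=4: a=3, p=503, q=49

503/49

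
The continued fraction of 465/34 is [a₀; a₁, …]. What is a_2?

2

465 = 13·34 + 23   →  a_0 = 13
34 = 1·23 + 11   →  a_1 = 1
23 = 2·11 + 1   →  a_2 = 2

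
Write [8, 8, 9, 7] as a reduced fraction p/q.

4216/519

Using pₖ = aₖpₖ₋₁ + pₖ₋₂ and qₖ = aₖqₖ₋₁ + qₖ₋₂:
  k=0: a=8, p=8, q=1
  k=1: a=8, p=65, q=8
  k=2: a=9, p=593, q=73
  k=3: a=7, p=4216, q=519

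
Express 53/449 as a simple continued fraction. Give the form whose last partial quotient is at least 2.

[0; 8, 2, 8, 3]

53 = 0*449 + 53
449 = 8*53 + 25
53 = 2*25 + 3
25 = 8*3 + 1
3 = 3*1 + 0  (stop)
So 53/449 = [0; 8, 2, 8, 3].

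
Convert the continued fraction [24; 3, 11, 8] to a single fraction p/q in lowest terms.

6689/275

Fold from the inside: start with 8/1.
  11 + 1/8 = 89/8
  3 + 8/89 = 275/89
  24 + 89/275 = 6689/275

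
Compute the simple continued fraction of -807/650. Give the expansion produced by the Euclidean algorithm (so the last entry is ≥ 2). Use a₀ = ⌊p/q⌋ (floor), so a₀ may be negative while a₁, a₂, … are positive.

-807 = -2×650 + 493
650 = 1×493 + 157
493 = 3×157 + 22
157 = 7×22 + 3
22 = 7×3 + 1
3 = 3×1 + 0  (stop)
So -807/650 = [-2; 1, 3, 7, 7, 3].

[-2; 1, 3, 7, 7, 3]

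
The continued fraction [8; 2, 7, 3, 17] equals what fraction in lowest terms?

6893/814

Using pₖ = aₖpₖ₋₁ + pₖ₋₂ and qₖ = aₖqₖ₋₁ + qₖ₋₂:
  k=0: a=8, p=8, q=1
  k=1: a=2, p=17, q=2
  k=2: a=7, p=127, q=15
  k=3: a=3, p=398, q=47
  k=4: a=17, p=6893, q=814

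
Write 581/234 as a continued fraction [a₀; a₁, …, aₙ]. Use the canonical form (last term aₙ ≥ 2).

581 = 2×234 + 113
234 = 2×113 + 8
113 = 14×8 + 1
8 = 8×1 + 0  (stop)
So 581/234 = [2; 2, 14, 8].

[2; 2, 14, 8]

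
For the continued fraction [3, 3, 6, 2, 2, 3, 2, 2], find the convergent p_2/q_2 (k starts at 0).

63/19

Using pₖ = aₖpₖ₋₁ + pₖ₋₂, qₖ = aₖqₖ₋₁ + qₖ₋₂ (with p₋₁=1, p₋₂=0, q₋₁=0, q₋₂=1):
  k=0: a=3, p=3, q=1
  k=1: a=3, p=10, q=3
  k=2: a=6, p=63, q=19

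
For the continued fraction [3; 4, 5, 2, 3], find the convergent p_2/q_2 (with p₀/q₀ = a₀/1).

Using pₖ = aₖpₖ₋₁ + pₖ₋₂, qₖ = aₖqₖ₋₁ + qₖ₋₂ (with p₋₁=1, p₋₂=0, q₋₁=0, q₋₂=1):
  k=0: a=3, p=3, q=1
  k=1: a=4, p=13, q=4
  k=2: a=5, p=68, q=21

68/21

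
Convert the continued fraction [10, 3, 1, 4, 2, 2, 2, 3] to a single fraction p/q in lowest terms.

8692/847

Using pₖ = aₖpₖ₋₁ + pₖ₋₂ and qₖ = aₖqₖ₋₁ + qₖ₋₂:
  k=0: a=10, p=10, q=1
  k=1: a=3, p=31, q=3
  k=2: a=1, p=41, q=4
  k=3: a=4, p=195, q=19
  k=4: a=2, p=431, q=42
  k=5: a=2, p=1057, q=103
  k=6: a=2, p=2545, q=248
  k=7: a=3, p=8692, q=847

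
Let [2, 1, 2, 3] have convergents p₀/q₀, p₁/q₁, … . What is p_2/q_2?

Using pₖ = aₖpₖ₋₁ + pₖ₋₂, qₖ = aₖqₖ₋₁ + qₖ₋₂ (with p₋₁=1, p₋₂=0, q₋₁=0, q₋₂=1):
  k=0: a=2, p=2, q=1
  k=1: a=1, p=3, q=1
  k=2: a=2, p=8, q=3

8/3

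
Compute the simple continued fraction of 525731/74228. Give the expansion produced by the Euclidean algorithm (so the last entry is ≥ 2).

525731 = 7*74228 + 6135
74228 = 12*6135 + 608
6135 = 10*608 + 55
608 = 11*55 + 3
55 = 18*3 + 1
3 = 3*1 + 0  (stop)
So 525731/74228 = [7; 12, 10, 11, 18, 3].

[7; 12, 10, 11, 18, 3]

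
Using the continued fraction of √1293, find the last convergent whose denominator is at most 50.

√1293 = [35; 1, 22, 1, 70, …] (period length 4).
Convergents:
  p_0/q_0 = 35/1
  p_1/q_1 = 36/1
  p_2/q_2 = 827/23
  p_3/q_3 = 863/24
  p_4/q_4 = 61237/1703
q_3 = 24 ≤ 50 < 1703 = q_4, so the answer is 863/24.

863/24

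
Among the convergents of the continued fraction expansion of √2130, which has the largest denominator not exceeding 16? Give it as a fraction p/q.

√2130 = [46; 6, 1, 1, 2, 1, 1, 6, 92, …] (period length 8).
Convergents:
  p_0/q_0 = 46/1
  p_1/q_1 = 277/6
  p_2/q_2 = 323/7
  p_3/q_3 = 600/13
  p_4/q_4 = 1523/33
q_3 = 13 ≤ 16 < 33 = q_4, so the answer is 600/13.

600/13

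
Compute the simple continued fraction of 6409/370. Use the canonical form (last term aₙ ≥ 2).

[17; 3, 9, 6, 2]

6409 = 17*370 + 119
370 = 3*119 + 13
119 = 9*13 + 2
13 = 6*2 + 1
2 = 2*1 + 0  (stop)
So 6409/370 = [17; 3, 9, 6, 2].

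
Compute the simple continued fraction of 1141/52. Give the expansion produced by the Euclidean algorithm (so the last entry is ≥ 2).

[21; 1, 16, 3]

1141 = 21·52 + 49
52 = 1·49 + 3
49 = 16·3 + 1
3 = 3·1 + 0  (stop)
So 1141/52 = [21; 1, 16, 3].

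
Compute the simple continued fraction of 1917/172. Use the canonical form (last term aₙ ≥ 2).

1917 = 11·172 + 25
172 = 6·25 + 22
25 = 1·22 + 3
22 = 7·3 + 1
3 = 3·1 + 0  (stop)
So 1917/172 = [11; 6, 1, 7, 3].

[11; 6, 1, 7, 3]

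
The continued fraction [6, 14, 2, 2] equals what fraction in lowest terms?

Using pₖ = aₖpₖ₋₁ + pₖ₋₂ and qₖ = aₖqₖ₋₁ + qₖ₋₂:
  k=0: a=6, p=6, q=1
  k=1: a=14, p=85, q=14
  k=2: a=2, p=176, q=29
  k=3: a=2, p=437, q=72

437/72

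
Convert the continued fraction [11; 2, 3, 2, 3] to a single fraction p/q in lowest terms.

Fold from the inside: start with 3/1.
  2 + 1/3 = 7/3
  3 + 3/7 = 24/7
  2 + 7/24 = 55/24
  11 + 24/55 = 629/55

629/55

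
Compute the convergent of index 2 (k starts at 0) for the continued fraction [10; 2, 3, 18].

73/7

Using pₖ = aₖpₖ₋₁ + pₖ₋₂, qₖ = aₖqₖ₋₁ + qₖ₋₂ (with p₋₁=1, p₋₂=0, q₋₁=0, q₋₂=1):
  k=0: a=10, p=10, q=1
  k=1: a=2, p=21, q=2
  k=2: a=3, p=73, q=7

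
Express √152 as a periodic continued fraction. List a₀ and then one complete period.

a₀ = ⌊√152⌋ = 12.
With m₀=0, d₀=1 and mₖ₊₁ = dₖaₖ − mₖ, dₖ₊₁ = (n − mₖ₊₁²)/dₖ, aₖ₊₁ = ⌊(a₀+mₖ₊₁)/dₖ₊₁⌋:
  k=1: m=12, d=8, a=3
  k=2: m=12, d=1, a=24
d=1 and a=2a₀=24 at k=2, so the next step gives (m, d) = (12, 8) again — its k=1 value — and the period has length 2.

[12; 3, 24]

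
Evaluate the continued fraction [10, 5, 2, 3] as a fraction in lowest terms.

387/38

Fold from the inside: start with 3/1.
  2 + 1/3 = 7/3
  5 + 3/7 = 38/7
  10 + 7/38 = 387/38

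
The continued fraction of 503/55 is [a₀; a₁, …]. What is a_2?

1

503 = 9·55 + 8   →  a_0 = 9
55 = 6·8 + 7   →  a_1 = 6
8 = 1·7 + 1   →  a_2 = 1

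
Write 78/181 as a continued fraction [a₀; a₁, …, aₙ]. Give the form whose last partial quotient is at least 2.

[0; 2, 3, 8, 3]

78 = 0×181 + 78
181 = 2×78 + 25
78 = 3×25 + 3
25 = 8×3 + 1
3 = 3×1 + 0  (stop)
So 78/181 = [0; 2, 3, 8, 3].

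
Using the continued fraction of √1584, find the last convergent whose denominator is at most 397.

15681/394

√1584 = [39; 1, 3, 1, 78, …] (period length 4).
Convergents:
  p_0/q_0 = 39/1
  p_1/q_1 = 40/1
  p_2/q_2 = 159/4
  p_3/q_3 = 199/5
  p_4/q_4 = 15681/394
  p_5/q_5 = 15880/399
q_4 = 394 ≤ 397 < 399 = q_5, so the answer is 15681/394.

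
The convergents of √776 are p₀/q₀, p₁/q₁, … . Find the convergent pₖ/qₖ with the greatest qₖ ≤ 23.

√776 = [27; 1, 5, 1, 54, …] (period length 4).
Convergents:
  p_0/q_0 = 27/1
  p_1/q_1 = 28/1
  p_2/q_2 = 167/6
  p_3/q_3 = 195/7
  p_4/q_4 = 10697/384
q_3 = 7 ≤ 23 < 384 = q_4, so the answer is 195/7.

195/7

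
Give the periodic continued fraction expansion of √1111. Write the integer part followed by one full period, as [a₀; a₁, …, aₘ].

a₀ = ⌊√1111⌋ = 33.
With m₀=0, d₀=1 and mₖ₊₁ = dₖaₖ − mₖ, dₖ₊₁ = (n − mₖ₊₁²)/dₖ, aₖ₊₁ = ⌊(a₀+mₖ₊₁)/dₖ₊₁⌋:
  k=1: m=33, d=22, a=3
  k=2: m=33, d=1, a=66
d=1 and a=2a₀=66 at k=2, so the next step gives (m, d) = (33, 22) again — its k=1 value — and the period has length 2.

[33; 3, 66]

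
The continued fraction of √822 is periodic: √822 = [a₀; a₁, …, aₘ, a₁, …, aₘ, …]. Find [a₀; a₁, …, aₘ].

a₀ = ⌊√822⌋ = 28.
With m₀=0, d₀=1 and mₖ₊₁ = dₖaₖ − mₖ, dₖ₊₁ = (n − mₖ₊₁²)/dₖ, aₖ₊₁ = ⌊(a₀+mₖ₊₁)/dₖ₊₁⌋:
  k=1: m=28, d=38, a=1
  k=2: m=10, d=19, a=2
  k=3: m=28, d=2, a=28
  k=4: m=28, d=19, a=2
  k=5: m=10, d=38, a=1
  k=6: m=28, d=1, a=56
d=1 and a=2a₀=56 at k=6, so the next step gives (m, d) = (28, 38) again — its k=1 value — and the period has length 6.

[28; 1, 2, 28, 2, 1, 56]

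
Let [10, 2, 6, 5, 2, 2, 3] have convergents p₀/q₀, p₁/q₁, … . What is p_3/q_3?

Using pₖ = aₖpₖ₋₁ + pₖ₋₂, qₖ = aₖqₖ₋₁ + qₖ₋₂ (with p₋₁=1, p₋₂=0, q₋₁=0, q₋₂=1):
  k=0: a=10, p=10, q=1
  k=1: a=2, p=21, q=2
  k=2: a=6, p=136, q=13
  k=3: a=5, p=701, q=67

701/67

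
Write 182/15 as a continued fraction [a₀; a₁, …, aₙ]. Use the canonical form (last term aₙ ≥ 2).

[12; 7, 2]

182 = 12*15 + 2
15 = 7*2 + 1
2 = 2*1 + 0  (stop)
So 182/15 = [12; 7, 2].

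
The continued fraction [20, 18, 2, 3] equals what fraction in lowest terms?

2587/129

Using pₖ = aₖpₖ₋₁ + pₖ₋₂ and qₖ = aₖqₖ₋₁ + qₖ₋₂:
  k=0: a=20, p=20, q=1
  k=1: a=18, p=361, q=18
  k=2: a=2, p=742, q=37
  k=3: a=3, p=2587, q=129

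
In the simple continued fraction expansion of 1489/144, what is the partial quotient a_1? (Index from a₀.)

1489 = 10·144 + 49   →  a_0 = 10
144 = 2·49 + 46   →  a_1 = 2

2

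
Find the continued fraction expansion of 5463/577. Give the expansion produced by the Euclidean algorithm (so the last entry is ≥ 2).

[9; 2, 7, 3, 2, 1, 3]

5463 = 9*577 + 270
577 = 2*270 + 37
270 = 7*37 + 11
37 = 3*11 + 4
11 = 2*4 + 3
4 = 1*3 + 1
3 = 3*1 + 0  (stop)
So 5463/577 = [9; 2, 7, 3, 2, 1, 3].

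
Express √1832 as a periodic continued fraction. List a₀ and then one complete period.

[42; 1, 4, 21, 4, 1, 84]

a₀ = ⌊√1832⌋ = 42.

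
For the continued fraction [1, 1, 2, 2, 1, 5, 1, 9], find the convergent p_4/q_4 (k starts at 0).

17/10

Using pₖ = aₖpₖ₋₁ + pₖ₋₂, qₖ = aₖqₖ₋₁ + qₖ₋₂ (with p₋₁=1, p₋₂=0, q₋₁=0, q₋₂=1):
  k=0: a=1, p=1, q=1
  k=1: a=1, p=2, q=1
  k=2: a=2, p=5, q=3
  k=3: a=2, p=12, q=7
  k=4: a=1, p=17, q=10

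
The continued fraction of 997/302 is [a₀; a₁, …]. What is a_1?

997 = 3·302 + 91   →  a_0 = 3
302 = 3·91 + 29   →  a_1 = 3

3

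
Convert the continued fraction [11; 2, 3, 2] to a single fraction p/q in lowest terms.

Using pₖ = aₖpₖ₋₁ + pₖ₋₂ and qₖ = aₖqₖ₋₁ + qₖ₋₂:
  k=0: a=11, p=11, q=1
  k=1: a=2, p=23, q=2
  k=2: a=3, p=80, q=7
  k=3: a=2, p=183, q=16

183/16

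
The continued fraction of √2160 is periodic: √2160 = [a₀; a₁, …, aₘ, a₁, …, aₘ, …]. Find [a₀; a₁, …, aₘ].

[46; 2, 9, 1, 4, 1, 9, 2, 92]

a₀ = ⌊√2160⌋ = 46.
With m₀=0, d₀=1 and mₖ₊₁ = dₖaₖ − mₖ, dₖ₊₁ = (n − mₖ₊₁²)/dₖ, aₖ₊₁ = ⌊(a₀+mₖ₊₁)/dₖ₊₁⌋:
  k=1: m=46, d=44, a=2
  k=2: m=42, d=9, a=9
  k=3: m=39, d=71, a=1
  k=4: m=32, d=16, a=4
  k=5: m=32, d=71, a=1
  k=6: m=39, d=9, a=9
  k=7: m=42, d=44, a=2
  k=8: m=46, d=1, a=92
d=1 and a=2a₀=92 at k=8, so the next step gives (m, d) = (46, 44) again — its k=1 value — and the period has length 8.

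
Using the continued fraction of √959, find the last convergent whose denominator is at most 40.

960/31

√959 = [30; 1, 29, 1, 60, …] (period length 4).
Convergents:
  p_0/q_0 = 30/1
  p_1/q_1 = 31/1
  p_2/q_2 = 929/30
  p_3/q_3 = 960/31
  p_4/q_4 = 58529/1890
q_3 = 31 ≤ 40 < 1890 = q_4, so the answer is 960/31.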